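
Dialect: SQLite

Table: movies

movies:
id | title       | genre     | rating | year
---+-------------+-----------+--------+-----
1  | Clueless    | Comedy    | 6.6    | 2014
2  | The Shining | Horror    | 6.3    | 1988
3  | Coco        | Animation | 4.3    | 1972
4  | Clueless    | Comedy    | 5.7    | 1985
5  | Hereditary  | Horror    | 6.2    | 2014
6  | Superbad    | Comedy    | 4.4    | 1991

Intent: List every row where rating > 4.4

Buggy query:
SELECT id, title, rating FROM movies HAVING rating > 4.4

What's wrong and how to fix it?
Bug: This is a non-aggregate query (no GROUP BY, no aggregates), so in SQLite the HAVING clause is invalid here; a row-level condition belongs in WHERE

Fix: Replace HAVING with WHERE since the condition applies to individual rows

Corrected query:
SELECT id, title, rating FROM movies WHERE rating > 4.4

Result:
id | title       | rating
---+-------------+-------
1  | Clueless    | 6.6   
2  | The Shining | 6.3   
4  | Clueless    | 5.7   
5  | Hereditary  | 6.2   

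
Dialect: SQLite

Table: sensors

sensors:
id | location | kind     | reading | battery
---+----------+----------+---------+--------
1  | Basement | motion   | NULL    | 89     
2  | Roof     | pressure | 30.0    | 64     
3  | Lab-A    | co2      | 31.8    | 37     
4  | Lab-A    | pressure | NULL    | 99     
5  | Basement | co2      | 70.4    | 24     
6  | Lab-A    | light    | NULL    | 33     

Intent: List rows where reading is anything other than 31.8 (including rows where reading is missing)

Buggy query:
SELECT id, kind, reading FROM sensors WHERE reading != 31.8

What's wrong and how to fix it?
Bug: 'reading != 31.8' is unknown when reading is NULL, so NULL rows are silently excluded

Fix: Add an explicit OR reading IS NULL to include the missing-value rows

Corrected query:
SELECT id, kind, reading FROM sensors WHERE reading != 31.8 OR reading IS NULL

Result:
id | kind     | reading
---+----------+--------
1  | motion   | NULL   
2  | pressure | 30     
4  | pressure | NULL   
5  | co2      | 70.4   
6  | light    | NULL   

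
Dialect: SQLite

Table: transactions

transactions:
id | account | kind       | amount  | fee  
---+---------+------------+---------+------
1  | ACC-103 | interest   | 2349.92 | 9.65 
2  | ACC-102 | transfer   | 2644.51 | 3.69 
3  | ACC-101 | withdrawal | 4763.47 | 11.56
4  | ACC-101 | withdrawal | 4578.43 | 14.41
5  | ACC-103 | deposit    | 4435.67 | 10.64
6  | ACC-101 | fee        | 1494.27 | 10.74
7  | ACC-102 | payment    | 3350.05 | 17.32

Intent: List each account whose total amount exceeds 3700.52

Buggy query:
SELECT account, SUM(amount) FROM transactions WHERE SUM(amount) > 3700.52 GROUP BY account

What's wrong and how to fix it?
Bug: SUM(amount) is an aggregate, but WHERE filters rows before aggregation

Fix: Move the aggregate condition to a HAVING clause

Corrected query:
SELECT account, SUM(amount) FROM transactions GROUP BY account HAVING SUM(amount) > 3700.52

Result:
account | SUM(amount)
--------+------------
ACC-101 | 10836.17   
ACC-102 | 5994.56    
ACC-103 | 6785.59    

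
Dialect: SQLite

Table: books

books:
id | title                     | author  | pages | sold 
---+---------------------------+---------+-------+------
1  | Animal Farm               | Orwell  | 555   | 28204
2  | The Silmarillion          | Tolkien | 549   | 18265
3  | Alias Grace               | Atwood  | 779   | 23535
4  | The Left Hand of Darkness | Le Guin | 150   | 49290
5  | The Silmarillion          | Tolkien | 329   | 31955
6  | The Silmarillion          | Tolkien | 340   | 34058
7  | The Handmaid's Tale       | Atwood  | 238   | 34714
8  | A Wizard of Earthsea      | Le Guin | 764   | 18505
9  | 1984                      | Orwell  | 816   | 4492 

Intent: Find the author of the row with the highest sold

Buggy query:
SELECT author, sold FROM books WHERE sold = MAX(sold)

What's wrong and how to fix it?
Bug: WHERE is evaluated per row; an aggregate over the whole table isn't defined there

Fix: Wrap MAX in a scalar subquery so WHERE compares against a single value

Corrected query:
SELECT author, sold FROM books WHERE sold = (SELECT MAX(sold) FROM books)

Result:
author  | sold 
--------+------
Le Guin | 49290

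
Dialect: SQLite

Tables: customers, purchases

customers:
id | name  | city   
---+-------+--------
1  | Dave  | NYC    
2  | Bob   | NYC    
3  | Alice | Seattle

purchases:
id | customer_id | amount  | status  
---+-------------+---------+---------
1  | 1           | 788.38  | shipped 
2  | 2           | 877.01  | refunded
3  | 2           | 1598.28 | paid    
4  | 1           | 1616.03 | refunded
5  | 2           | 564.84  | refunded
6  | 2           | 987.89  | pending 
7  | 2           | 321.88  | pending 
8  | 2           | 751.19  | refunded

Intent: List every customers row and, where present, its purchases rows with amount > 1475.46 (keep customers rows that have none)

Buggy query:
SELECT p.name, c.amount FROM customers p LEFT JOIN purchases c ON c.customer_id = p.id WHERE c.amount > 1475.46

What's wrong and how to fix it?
Bug: Filtering c.amount in WHERE discards the NULL rows produced by LEFT JOIN, turning it into an inner join

Fix: Move the right-table condition into the ON clause so unmatched parents are kept

Corrected query:
SELECT p.name, c.amount FROM customers p LEFT JOIN purchases c ON c.customer_id = p.id AND c.amount > 1475.46

Result:
name  | amount 
------+--------
Dave  | 1616.03
Bob   | 1598.28
Alice | NULL   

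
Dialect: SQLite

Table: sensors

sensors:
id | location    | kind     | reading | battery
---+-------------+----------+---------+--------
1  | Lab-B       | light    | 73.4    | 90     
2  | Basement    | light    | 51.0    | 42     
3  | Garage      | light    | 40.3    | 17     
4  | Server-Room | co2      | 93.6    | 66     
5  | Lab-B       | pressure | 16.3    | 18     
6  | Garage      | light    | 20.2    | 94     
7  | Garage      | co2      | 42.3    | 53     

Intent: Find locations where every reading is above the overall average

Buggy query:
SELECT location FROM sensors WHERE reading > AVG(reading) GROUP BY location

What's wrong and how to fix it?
Bug: WHERE evaluates per row before aggregation, so AVG() is unavailable

Fix: Use a subquery for AVG and a HAVING MIN(...) filter so the condition holds for every row in the group

Corrected query:
SELECT location FROM sensors GROUP BY location HAVING MIN(reading) > (SELECT AVG(reading) FROM sensors)

Result:
location   
-----------
Basement   
Server-Room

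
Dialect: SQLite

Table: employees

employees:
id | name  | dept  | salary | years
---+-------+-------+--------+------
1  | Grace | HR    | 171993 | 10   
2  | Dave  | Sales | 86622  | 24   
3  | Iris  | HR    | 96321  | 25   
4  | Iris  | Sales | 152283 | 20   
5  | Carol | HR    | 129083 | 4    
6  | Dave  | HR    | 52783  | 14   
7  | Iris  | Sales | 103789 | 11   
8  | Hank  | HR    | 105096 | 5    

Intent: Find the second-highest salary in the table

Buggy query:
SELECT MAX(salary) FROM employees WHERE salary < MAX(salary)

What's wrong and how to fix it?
Bug: MAX(salary) on the right of the comparison is an aggregate-in-WHERE error

Fix: Put the inner MAX in a scalar subquery

Corrected query:
SELECT MAX(salary) FROM employees WHERE salary < (SELECT MAX(salary) FROM employees)

Result:
MAX(salary)
-----------
152283     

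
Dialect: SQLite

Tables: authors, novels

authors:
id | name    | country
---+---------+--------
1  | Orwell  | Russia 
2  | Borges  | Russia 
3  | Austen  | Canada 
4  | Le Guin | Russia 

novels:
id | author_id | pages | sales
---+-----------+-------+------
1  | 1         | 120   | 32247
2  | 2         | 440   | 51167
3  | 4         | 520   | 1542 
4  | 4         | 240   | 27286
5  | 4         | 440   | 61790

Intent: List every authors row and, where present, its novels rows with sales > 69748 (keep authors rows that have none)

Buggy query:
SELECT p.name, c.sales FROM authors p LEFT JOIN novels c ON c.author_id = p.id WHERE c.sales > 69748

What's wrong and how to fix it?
Bug: A WHERE condition on the right-hand table after LEFT JOIN drops unmatched parents

Fix: Put 'c.sales > 69748' in the JOIN's ON clause instead of WHERE

Corrected query:
SELECT p.name, c.sales FROM authors p LEFT JOIN novels c ON c.author_id = p.id AND c.sales > 69748

Result:
name    | sales
--------+------
Orwell  | NULL 
Borges  | NULL 
Austen  | NULL 
Le Guin | NULL 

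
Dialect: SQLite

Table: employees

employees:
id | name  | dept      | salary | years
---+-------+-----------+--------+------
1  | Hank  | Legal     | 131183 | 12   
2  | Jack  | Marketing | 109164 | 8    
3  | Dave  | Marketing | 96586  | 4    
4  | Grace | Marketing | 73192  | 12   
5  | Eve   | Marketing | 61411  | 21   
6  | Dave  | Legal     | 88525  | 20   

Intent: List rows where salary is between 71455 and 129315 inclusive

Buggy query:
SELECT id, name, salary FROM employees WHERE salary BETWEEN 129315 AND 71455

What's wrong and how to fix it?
Bug: The bounds are reversed; BETWEEN a AND b requires a <= b to match anything

Fix: Write BETWEEN 71455 AND 129315

Corrected query:
SELECT id, name, salary FROM employees WHERE salary BETWEEN 71455 AND 129315

Result:
id | name  | salary
---+-------+-------
2  | Jack  | 109164
3  | Dave  | 96586 
4  | Grace | 73192 
6  | Dave  | 88525 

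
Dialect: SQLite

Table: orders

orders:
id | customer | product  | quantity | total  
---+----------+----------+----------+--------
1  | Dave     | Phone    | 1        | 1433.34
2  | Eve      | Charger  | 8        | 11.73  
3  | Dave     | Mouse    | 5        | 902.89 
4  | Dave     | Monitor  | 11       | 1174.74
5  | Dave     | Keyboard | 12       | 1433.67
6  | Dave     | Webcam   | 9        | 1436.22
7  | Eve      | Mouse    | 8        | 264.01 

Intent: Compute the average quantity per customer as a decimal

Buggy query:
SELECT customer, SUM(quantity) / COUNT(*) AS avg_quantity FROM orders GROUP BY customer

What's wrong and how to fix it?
Bug: SUM(quantity) and COUNT(*) are both integers; the division truncates the fractional part

Fix: Multiply by 1.0 (or CAST to REAL) to force floating-point division

Corrected query:
SELECT customer, SUM(quantity) * 1.0 / COUNT(*) AS avg_quantity FROM orders GROUP BY customer

Result:
customer | avg_quantity
---------+-------------
Dave     | 7.6         
Eve      | 8           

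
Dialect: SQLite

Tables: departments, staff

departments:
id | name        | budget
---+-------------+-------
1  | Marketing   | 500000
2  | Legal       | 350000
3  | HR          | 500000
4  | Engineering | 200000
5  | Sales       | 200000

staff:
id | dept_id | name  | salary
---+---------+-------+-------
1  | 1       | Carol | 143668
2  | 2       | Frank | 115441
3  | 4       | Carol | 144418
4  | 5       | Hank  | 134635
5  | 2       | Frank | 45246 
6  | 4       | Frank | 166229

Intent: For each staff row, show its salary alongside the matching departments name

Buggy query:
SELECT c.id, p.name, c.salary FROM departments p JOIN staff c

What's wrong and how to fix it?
Bug: JOIN with no ON clause produces a cartesian product; every staff row pairs with every departments row

Fix: Specify the join condition linking the foreign key to the parent id

Corrected query:
SELECT c.id, p.name, c.salary FROM departments p JOIN staff c ON c.dept_id = p.id

Result:
id | name        | salary
---+-------------+-------
1  | Marketing   | 143668
2  | Legal       | 115441
3  | Engineering | 144418
4  | Sales       | 134635
5  | Legal       | 45246 
6  | Engineering | 166229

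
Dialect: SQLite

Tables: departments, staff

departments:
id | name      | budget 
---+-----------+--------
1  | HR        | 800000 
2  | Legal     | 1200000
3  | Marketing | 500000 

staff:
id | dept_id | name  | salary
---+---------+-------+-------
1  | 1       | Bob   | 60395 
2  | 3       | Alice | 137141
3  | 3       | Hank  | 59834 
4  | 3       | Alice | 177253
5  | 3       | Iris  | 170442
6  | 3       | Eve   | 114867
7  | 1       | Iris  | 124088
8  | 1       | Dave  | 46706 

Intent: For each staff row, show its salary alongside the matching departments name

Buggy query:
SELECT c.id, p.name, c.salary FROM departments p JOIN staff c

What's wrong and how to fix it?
Bug: Missing join condition: each staff row is matched to all departments rows instead of just its own

Fix: Specify the join condition linking the foreign key to the parent id

Corrected query:
SELECT c.id, p.name, c.salary FROM departments p JOIN staff c ON c.dept_id = p.id

Result:
id | name      | salary
---+-----------+-------
1  | HR        | 60395 
2  | Marketing | 137141
3  | Marketing | 59834 
4  | Marketing | 177253
5  | Marketing | 170442
6  | Marketing | 114867
7  | HR        | 124088
8  | HR        | 46706 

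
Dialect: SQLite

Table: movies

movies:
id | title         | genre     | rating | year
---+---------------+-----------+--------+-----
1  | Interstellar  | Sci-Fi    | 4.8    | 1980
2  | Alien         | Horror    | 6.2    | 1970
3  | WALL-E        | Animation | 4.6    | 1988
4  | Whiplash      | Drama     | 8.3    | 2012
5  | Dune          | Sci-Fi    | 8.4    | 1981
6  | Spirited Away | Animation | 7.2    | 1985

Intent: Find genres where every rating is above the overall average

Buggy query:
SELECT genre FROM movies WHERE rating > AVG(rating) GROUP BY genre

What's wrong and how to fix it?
Bug: AVG() is an aggregate; it can't sit directly in WHERE

Fix: Use a subquery for AVG and a HAVING MIN(...) filter so the condition holds for every row in the group

Corrected query:
SELECT genre FROM movies GROUP BY genre HAVING MIN(rating) > (SELECT AVG(rating) FROM movies)

Result:
genre
-----
Drama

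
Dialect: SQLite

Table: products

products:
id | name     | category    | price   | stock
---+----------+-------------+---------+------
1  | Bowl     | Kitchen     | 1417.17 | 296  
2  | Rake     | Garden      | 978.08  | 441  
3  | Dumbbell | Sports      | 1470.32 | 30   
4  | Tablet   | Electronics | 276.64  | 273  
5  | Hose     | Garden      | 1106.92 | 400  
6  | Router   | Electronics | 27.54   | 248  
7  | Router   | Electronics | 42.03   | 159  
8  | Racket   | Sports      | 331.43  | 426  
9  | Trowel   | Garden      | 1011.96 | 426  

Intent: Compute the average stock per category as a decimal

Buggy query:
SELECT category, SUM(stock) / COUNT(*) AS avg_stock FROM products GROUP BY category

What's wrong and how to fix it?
Bug: SUM(stock) and COUNT(*) are both integers; the division truncates the fractional part

Fix: Multiply by 1.0 (or CAST to REAL) to force floating-point division

Corrected query:
SELECT category, SUM(stock) * 1.0 / COUNT(*) AS avg_stock FROM products GROUP BY category

Result:
category    | avg_stock 
------------+-----------
Electronics | 226.666667
Garden      | 422.333333
Kitchen     | 296       
Sports      | 228       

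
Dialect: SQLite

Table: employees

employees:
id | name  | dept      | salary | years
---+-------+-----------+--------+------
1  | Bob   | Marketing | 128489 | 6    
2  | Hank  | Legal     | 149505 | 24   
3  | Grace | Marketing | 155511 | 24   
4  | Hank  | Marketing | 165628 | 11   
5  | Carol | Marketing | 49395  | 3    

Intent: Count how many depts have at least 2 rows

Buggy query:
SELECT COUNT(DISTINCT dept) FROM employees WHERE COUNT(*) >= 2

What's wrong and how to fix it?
Bug: WHERE filters individual rows, not groups, so a group-level COUNT is invalid there

Fix: Use a subquery that GROUPs and filters with HAVING, then count its rows

Corrected query:
SELECT COUNT(*) FROM (SELECT dept FROM employees GROUP BY dept HAVING COUNT(*) >= 2)

Result:
COUNT(*)
--------
1       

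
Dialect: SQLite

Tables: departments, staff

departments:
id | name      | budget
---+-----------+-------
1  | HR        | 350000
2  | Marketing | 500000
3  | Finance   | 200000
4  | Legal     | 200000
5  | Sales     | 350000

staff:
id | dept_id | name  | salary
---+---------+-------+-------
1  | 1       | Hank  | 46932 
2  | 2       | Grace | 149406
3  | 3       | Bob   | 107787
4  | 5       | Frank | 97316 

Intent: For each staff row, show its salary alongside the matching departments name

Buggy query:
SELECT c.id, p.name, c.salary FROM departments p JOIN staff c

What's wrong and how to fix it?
Bug: JOIN with no ON clause produces a cartesian product; every staff row pairs with every departments row

Fix: Add ON c.dept_id = p.id to the JOIN

Corrected query:
SELECT c.id, p.name, c.salary FROM departments p JOIN staff c ON c.dept_id = p.id

Result:
id | name      | salary
---+-----------+-------
1  | HR        | 46932 
2  | Marketing | 149406
3  | Finance   | 107787
4  | Sales     | 97316 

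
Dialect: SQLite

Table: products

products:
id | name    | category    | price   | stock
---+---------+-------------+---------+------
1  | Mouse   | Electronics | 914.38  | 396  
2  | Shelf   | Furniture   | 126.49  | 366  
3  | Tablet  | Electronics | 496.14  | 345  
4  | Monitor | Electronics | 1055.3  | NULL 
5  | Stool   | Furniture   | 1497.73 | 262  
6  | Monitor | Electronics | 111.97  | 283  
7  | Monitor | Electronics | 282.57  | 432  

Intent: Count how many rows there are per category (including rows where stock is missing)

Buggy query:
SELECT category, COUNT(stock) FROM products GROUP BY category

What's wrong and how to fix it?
Bug: COUNT(stock) skips NULLs, so groups with missing stock are undercounted

Fix: Replace COUNT(stock) with COUNT(*)

Corrected query:
SELECT category, COUNT(*) FROM products GROUP BY category

Result:
category    | COUNT(*)
------------+---------
Electronics | 5       
Furniture   | 2       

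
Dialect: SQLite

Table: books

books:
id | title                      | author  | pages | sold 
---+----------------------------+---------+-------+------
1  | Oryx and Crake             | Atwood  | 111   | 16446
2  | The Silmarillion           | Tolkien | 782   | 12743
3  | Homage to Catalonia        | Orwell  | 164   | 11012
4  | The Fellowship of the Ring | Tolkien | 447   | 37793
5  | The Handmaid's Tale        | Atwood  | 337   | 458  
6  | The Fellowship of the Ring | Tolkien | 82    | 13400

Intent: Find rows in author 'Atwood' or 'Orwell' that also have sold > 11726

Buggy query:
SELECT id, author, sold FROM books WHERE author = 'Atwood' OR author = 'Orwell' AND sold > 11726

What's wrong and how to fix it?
Bug: AND binds tighter than OR, so this parses as author = 'Atwood' OR (author = 'Orwell' AND sold > 11726)

Fix: Add parentheses around the OR so the AND applies to both alternatives

Corrected query:
SELECT id, author, sold FROM books WHERE (author = 'Atwood' OR author = 'Orwell') AND sold > 11726

Result:
id | author | sold 
---+--------+------
1  | Atwood | 16446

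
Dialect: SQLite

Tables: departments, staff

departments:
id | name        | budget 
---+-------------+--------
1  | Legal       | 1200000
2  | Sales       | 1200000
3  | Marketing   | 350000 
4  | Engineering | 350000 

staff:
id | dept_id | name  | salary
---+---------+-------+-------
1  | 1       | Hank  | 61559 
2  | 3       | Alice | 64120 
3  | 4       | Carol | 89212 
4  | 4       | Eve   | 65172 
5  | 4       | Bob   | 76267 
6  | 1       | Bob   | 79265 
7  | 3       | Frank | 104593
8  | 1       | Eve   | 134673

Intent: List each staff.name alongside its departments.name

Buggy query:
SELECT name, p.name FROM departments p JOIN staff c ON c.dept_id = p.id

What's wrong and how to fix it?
Bug: Both tables have a 'name' column; the unqualified reference is ambiguous

Fix: Prefix ambiguous columns with the table alias

Corrected query:
SELECT c.name, p.name FROM departments p JOIN staff c ON c.dept_id = p.id

Result:
name  | name       
------+------------
Hank  | Legal      
Alice | Marketing  
Carol | Engineering
Eve   | Engineering
Bob   | Engineering
Bob   | Legal      
Frank | Marketing  
Eve   | Legal      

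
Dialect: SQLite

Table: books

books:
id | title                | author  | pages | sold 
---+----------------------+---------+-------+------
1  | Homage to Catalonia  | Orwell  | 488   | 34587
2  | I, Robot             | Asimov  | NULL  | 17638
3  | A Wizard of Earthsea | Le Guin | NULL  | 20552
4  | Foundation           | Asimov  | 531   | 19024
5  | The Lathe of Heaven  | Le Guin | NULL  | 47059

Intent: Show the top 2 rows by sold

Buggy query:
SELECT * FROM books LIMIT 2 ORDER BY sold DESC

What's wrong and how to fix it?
Bug: ORDER BY cannot follow LIMIT; LIMIT is the final clause

Fix: Sort with ORDER BY, then apply LIMIT

Corrected query:
SELECT * FROM books ORDER BY sold DESC LIMIT 2

Result:
id | title               | author  | pages | sold 
---+---------------------+---------+-------+------
5  | The Lathe of Heaven | Le Guin | NULL  | 47059
1  | Homage to Catalonia | Orwell  | 488   | 34587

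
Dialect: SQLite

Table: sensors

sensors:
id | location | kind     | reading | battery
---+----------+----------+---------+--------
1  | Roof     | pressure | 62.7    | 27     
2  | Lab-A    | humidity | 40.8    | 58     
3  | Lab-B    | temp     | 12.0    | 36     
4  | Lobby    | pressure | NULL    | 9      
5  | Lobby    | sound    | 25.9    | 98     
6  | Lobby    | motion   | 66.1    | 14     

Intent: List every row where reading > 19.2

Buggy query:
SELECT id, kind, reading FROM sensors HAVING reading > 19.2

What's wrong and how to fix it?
Bug: This is a non-aggregate query (no GROUP BY, no aggregates), so in SQLite the HAVING clause is invalid here; a row-level condition belongs in WHERE

Fix: Use WHERE for row-level filtering

Corrected query:
SELECT id, kind, reading FROM sensors WHERE reading > 19.2

Result:
id | kind     | reading
---+----------+--------
1  | pressure | 62.7   
2  | humidity | 40.8   
5  | sound    | 25.9   
6  | motion   | 66.1   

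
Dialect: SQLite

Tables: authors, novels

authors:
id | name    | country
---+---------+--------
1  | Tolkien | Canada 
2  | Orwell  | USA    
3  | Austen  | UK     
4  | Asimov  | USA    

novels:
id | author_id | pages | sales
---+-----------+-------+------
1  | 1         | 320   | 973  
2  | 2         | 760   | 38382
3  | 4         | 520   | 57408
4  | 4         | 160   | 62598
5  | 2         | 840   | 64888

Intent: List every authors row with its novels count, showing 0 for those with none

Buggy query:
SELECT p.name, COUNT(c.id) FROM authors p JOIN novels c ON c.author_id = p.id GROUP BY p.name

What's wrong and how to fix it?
Bug: INNER JOIN drops authors rows that have no matching novels rows

Fix: Use LEFT JOIN so parents without children still appear (COUNT(c.id) gives 0)

Corrected query:
SELECT p.name, COUNT(c.id) FROM authors p LEFT JOIN novels c ON c.author_id = p.id GROUP BY p.name

Result:
name    | COUNT(c.id)
--------+------------
Asimov  | 2          
Austen  | 0          
Orwell  | 2          
Tolkien | 1          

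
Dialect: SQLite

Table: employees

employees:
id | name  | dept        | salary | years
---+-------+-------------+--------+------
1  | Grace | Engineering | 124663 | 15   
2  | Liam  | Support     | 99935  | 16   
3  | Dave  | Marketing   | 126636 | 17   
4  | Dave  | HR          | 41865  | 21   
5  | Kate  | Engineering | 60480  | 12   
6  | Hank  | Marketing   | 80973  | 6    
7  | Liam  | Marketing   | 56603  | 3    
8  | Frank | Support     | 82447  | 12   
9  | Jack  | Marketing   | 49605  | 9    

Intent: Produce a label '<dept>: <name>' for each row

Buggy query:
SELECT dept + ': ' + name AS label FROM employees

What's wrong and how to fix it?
Bug: SQLite uses || for string concatenation; + coerces text to numbers (yielding 0)

Fix: Use the || operator for string concatenation

Corrected query:
SELECT dept || ': ' || name AS label FROM employees

Result:
label             
------------------
Engineering: Grace
Support: Liam     
Marketing: Dave   
HR: Dave          
Engineering: Kate 
Marketing: Hank   
Marketing: Liam   
Support: Frank    
Marketing: Jack   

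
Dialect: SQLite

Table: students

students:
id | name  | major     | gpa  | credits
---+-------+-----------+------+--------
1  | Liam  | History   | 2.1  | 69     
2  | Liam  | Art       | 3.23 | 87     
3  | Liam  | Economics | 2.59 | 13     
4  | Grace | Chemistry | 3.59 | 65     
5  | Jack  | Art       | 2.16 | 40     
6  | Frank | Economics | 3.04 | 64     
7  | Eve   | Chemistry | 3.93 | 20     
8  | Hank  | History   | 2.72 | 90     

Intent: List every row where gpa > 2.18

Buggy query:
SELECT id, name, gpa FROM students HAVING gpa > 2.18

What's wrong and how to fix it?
Bug: This is a non-aggregate query (no GROUP BY, no aggregates), so in SQLite the HAVING clause is invalid here; a row-level condition belongs in WHERE

Fix: Use WHERE for row-level filtering

Corrected query:
SELECT id, name, gpa FROM students WHERE gpa > 2.18

Result:
id | name  | gpa 
---+-------+-----
2  | Liam  | 3.23
3  | Liam  | 2.59
4  | Grace | 3.59
6  | Frank | 3.04
7  | Eve   | 3.93
8  | Hank  | 2.72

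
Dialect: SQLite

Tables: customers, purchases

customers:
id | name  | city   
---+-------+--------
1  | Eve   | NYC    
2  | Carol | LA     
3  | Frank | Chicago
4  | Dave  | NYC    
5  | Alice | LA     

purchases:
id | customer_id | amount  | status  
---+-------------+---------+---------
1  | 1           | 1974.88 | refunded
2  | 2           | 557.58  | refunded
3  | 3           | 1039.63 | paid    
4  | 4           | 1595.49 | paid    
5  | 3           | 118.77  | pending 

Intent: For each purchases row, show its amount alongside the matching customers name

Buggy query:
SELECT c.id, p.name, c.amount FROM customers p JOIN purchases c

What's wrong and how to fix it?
Bug: JOIN with no ON clause produces a cartesian product; every purchases row pairs with every customers row

Fix: Specify the join condition linking the foreign key to the parent id

Corrected query:
SELECT c.id, p.name, c.amount FROM customers p JOIN purchases c ON c.customer_id = p.id

Result:
id | name  | amount 
---+-------+--------
1  | Eve   | 1974.88
2  | Carol | 557.58 
3  | Frank | 1039.63
4  | Dave  | 1595.49
5  | Frank | 118.77 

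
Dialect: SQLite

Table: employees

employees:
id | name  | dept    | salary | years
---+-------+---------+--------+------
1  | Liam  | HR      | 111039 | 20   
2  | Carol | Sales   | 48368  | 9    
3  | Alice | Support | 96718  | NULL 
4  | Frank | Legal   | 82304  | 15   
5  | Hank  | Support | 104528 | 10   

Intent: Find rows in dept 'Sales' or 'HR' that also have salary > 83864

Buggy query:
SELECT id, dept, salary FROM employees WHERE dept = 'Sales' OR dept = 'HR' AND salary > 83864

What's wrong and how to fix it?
Bug: Without parentheses, AND is evaluated before OR, so the salary filter only applies to the 'HR' branch

Fix: Group the OR with parentheses (or use IN), then AND the threshold

Corrected query:
SELECT id, dept, salary FROM employees WHERE (dept = 'Sales' OR dept = 'HR') AND salary > 83864

Result:
id | dept | salary
---+------+-------
1  | HR   | 111039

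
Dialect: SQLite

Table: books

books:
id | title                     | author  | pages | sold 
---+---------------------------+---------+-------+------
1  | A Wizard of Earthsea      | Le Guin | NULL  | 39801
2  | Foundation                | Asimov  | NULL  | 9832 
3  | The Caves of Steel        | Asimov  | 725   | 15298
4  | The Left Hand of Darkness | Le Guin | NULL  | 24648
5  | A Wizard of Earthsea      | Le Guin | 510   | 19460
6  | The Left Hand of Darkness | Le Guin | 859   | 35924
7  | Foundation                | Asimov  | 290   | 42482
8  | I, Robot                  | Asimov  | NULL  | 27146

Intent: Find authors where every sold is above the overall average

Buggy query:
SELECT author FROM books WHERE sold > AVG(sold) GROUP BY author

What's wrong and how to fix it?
Bug: WHERE evaluates per row before aggregation, so AVG() is unavailable

Fix: Use a subquery for AVG and a HAVING MIN(...) filter so the condition holds for every row in the group

Corrected query:
SELECT author FROM books GROUP BY author HAVING MIN(sold) > (SELECT AVG(sold) FROM books)

Result:
(no rows)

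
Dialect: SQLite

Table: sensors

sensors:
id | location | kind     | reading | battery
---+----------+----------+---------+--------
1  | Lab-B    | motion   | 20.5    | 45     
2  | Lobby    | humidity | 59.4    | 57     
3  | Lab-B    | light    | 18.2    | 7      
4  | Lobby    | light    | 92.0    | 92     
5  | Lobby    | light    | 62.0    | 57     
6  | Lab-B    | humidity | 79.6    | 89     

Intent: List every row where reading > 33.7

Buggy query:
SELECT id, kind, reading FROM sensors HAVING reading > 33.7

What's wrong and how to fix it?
Bug: This is a non-aggregate query (no GROUP BY, no aggregates), so in SQLite the HAVING clause is invalid here; a row-level condition belongs in WHERE

Fix: Use WHERE for row-level filtering

Corrected query:
SELECT id, kind, reading FROM sensors WHERE reading > 33.7

Result:
id | kind     | reading
---+----------+--------
2  | humidity | 59.4   
4  | light    | 92     
5  | light    | 62     
6  | humidity | 79.6   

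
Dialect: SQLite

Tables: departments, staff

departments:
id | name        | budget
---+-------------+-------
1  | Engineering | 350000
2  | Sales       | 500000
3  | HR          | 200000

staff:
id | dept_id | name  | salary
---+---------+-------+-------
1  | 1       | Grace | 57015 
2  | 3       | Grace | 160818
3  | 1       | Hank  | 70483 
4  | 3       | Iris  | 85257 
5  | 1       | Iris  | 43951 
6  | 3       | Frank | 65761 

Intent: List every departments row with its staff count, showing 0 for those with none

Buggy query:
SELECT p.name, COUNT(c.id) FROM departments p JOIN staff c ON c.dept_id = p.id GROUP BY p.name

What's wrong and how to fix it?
Bug: INNER JOIN drops departments rows that have no matching staff rows

Fix: Use LEFT JOIN so parents without children still appear (COUNT(c.id) gives 0)

Corrected query:
SELECT p.name, COUNT(c.id) FROM departments p LEFT JOIN staff c ON c.dept_id = p.id GROUP BY p.name

Result:
name        | COUNT(c.id)
------------+------------
Engineering | 3          
HR          | 3          
Sales       | 0          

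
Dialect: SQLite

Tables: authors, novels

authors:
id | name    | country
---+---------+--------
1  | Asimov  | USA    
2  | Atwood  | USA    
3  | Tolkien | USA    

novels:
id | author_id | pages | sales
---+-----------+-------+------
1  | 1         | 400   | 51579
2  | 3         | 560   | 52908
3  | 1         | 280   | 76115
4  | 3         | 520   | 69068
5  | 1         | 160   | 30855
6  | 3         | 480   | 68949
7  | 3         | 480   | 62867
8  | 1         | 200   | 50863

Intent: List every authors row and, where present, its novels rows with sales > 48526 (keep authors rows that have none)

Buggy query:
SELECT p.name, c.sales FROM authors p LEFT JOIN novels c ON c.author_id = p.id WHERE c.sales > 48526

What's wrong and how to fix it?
Bug: A WHERE condition on the right-hand table after LEFT JOIN drops unmatched parents

Fix: Move the right-table condition into the ON clause so unmatched parents are kept

Corrected query:
SELECT p.name, c.sales FROM authors p LEFT JOIN novels c ON c.author_id = p.id AND c.sales > 48526

Result:
name    | sales
--------+------
Asimov  | 50863
Asimov  | 51579
Asimov  | 76115
Atwood  | NULL 
Tolkien | 52908
Tolkien | 62867
Tolkien | 68949
Tolkien | 69068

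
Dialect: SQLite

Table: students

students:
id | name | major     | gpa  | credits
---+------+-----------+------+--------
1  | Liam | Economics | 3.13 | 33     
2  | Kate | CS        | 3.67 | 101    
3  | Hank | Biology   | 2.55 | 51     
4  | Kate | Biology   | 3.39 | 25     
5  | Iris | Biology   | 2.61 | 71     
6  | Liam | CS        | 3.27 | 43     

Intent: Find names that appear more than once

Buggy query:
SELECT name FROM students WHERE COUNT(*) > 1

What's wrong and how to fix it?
Bug: WHERE can't reference COUNT(*); aggregates are computed after WHERE

Fix: GROUP BY name, then filter groups with HAVING COUNT(*) > 1

Corrected query:
SELECT name FROM students GROUP BY name HAVING COUNT(*) > 1

Result:
name
----
Kate
Liam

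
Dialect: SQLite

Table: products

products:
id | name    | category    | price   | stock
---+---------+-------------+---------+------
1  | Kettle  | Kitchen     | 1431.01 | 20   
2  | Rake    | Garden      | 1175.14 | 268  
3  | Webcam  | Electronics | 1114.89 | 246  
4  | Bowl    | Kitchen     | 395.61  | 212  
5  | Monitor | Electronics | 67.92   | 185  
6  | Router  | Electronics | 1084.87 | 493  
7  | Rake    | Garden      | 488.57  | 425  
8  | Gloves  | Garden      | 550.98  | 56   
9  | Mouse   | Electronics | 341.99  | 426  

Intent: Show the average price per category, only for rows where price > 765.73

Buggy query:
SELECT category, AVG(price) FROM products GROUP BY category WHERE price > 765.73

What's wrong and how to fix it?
Bug: WHERE cannot follow GROUP BY

Fix: Move the WHERE clause before GROUP BY

Corrected query:
SELECT category, AVG(price) FROM products WHERE price > 765.73 GROUP BY category

Result:
category    | AVG(price)
------------+-----------
Electronics | 1099.88   
Garden      | 1175.14   
Kitchen     | 1431.01   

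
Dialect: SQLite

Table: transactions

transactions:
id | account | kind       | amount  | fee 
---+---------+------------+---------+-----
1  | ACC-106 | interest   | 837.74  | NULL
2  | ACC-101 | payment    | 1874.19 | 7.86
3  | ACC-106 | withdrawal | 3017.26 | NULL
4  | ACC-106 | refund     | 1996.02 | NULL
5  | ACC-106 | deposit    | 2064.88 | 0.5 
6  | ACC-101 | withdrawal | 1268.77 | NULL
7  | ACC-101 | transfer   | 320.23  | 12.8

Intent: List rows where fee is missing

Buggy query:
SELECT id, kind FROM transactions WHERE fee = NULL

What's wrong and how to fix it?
Bug: Comparing to NULL with '=' never matches; NULL = NULL is unknown, not true

Fix: Use IS NULL to test for NULL

Corrected query:
SELECT id, kind FROM transactions WHERE fee IS NULL

Result:
id | kind      
---+-----------
1  | interest  
3  | withdrawal
4  | refund    
6  | withdrawal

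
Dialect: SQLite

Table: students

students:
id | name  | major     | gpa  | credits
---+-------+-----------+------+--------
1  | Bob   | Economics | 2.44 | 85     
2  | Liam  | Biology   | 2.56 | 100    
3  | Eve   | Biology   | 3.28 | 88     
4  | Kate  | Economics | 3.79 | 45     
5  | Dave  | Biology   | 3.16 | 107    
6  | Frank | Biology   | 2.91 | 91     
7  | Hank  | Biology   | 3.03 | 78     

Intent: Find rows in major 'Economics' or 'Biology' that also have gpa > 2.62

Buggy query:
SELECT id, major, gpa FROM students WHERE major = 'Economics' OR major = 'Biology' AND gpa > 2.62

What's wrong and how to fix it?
Bug: AND binds tighter than OR, so this parses as major = 'Economics' OR (major = 'Biology' AND gpa > 2.62)

Fix: Group the OR with parentheses (or use IN), then AND the threshold

Corrected query:
SELECT id, major, gpa FROM students WHERE (major = 'Economics' OR major = 'Biology') AND gpa > 2.62

Result:
id | major     | gpa 
---+-----------+-----
3  | Biology   | 3.28
4  | Economics | 3.79
5  | Biology   | 3.16
6  | Biology   | 2.91
7  | Biology   | 3.03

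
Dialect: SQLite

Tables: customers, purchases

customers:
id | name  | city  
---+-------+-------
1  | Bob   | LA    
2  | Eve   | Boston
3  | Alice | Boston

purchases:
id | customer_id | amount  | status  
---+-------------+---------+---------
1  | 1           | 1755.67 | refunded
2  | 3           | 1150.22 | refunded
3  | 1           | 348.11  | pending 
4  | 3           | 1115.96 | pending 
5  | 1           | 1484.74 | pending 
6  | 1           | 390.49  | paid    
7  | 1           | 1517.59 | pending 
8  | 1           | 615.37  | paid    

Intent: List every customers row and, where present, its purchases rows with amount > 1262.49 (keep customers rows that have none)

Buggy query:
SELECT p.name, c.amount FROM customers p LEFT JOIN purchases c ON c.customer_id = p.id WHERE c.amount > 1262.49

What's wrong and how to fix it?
Bug: Filtering c.amount in WHERE discards the NULL rows produced by LEFT JOIN, turning it into an inner join

Fix: Put 'c.amount > 1262.49' in the JOIN's ON clause instead of WHERE

Corrected query:
SELECT p.name, c.amount FROM customers p LEFT JOIN purchases c ON c.customer_id = p.id AND c.amount > 1262.49

Result:
name  | amount 
------+--------
Bob   | 1484.74
Bob   | 1517.59
Bob   | 1755.67
Eve   | NULL   
Alice | NULL   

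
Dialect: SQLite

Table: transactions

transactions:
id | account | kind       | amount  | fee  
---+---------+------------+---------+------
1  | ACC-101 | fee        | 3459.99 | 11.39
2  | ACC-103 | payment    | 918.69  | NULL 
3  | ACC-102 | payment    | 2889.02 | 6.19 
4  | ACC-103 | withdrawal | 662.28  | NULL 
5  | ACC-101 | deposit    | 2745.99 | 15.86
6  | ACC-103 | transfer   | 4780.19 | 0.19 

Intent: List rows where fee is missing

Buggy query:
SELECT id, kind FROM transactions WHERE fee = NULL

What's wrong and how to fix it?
Bug: '= NULL' is always unknown in SQL three-valued logic, so no rows match

Fix: Replace '= NULL' with 'IS NULL'

Corrected query:
SELECT id, kind FROM transactions WHERE fee IS NULL

Result:
id | kind      
---+-----------
2  | payment   
4  | withdrawal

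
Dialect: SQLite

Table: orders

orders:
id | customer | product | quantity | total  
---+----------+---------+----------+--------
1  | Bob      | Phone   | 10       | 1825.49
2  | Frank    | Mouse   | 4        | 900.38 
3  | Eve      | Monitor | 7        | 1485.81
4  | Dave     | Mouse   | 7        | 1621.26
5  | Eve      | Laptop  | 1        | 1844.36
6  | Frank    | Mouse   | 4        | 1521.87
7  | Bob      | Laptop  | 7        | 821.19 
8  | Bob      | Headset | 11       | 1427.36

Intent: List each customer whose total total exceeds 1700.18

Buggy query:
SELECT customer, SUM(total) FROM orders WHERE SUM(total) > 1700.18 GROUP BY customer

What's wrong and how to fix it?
Bug: SUM(total) is an aggregate, but WHERE filters rows before aggregation

Fix: Move the aggregate condition to a HAVING clause

Corrected query:
SELECT customer, SUM(total) FROM orders GROUP BY customer HAVING SUM(total) > 1700.18

Result:
customer | SUM(total)
---------+-----------
Bob      | 4074.04   
Eve      | 3330.17   
Frank    | 2422.25   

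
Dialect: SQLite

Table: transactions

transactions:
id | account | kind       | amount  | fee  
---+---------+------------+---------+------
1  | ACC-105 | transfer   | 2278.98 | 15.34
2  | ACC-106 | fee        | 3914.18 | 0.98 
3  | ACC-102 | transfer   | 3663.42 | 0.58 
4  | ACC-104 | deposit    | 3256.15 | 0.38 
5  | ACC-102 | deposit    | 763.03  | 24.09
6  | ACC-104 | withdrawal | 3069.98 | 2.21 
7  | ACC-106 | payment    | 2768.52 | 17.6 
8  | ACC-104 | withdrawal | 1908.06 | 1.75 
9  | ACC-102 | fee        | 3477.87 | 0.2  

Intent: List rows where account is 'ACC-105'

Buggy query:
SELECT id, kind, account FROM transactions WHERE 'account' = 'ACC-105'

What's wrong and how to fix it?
Bug: Single quotes denote string literals in SQL; the column name is being compared as a constant string

Fix: Remove the quotes around the column name (or use double quotes for an identifier)

Corrected query:
SELECT id, kind, account FROM transactions WHERE account = 'ACC-105'

Result:
id | kind     | account
---+----------+--------
1  | transfer | ACC-105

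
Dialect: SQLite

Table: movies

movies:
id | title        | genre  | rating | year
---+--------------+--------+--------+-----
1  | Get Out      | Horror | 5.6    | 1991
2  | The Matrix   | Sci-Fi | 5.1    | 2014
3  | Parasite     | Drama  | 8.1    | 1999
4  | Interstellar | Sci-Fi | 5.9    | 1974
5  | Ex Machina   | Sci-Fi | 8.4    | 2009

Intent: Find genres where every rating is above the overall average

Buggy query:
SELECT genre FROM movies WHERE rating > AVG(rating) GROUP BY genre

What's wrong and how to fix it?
Bug: AVG() is an aggregate; it can't sit directly in WHERE

Fix: Use a subquery for AVG and a HAVING MIN(...) filter so the condition holds for every row in the group

Corrected query:
SELECT genre FROM movies GROUP BY genre HAVING MIN(rating) > (SELECT AVG(rating) FROM movies)

Result:
genre
-----
Drama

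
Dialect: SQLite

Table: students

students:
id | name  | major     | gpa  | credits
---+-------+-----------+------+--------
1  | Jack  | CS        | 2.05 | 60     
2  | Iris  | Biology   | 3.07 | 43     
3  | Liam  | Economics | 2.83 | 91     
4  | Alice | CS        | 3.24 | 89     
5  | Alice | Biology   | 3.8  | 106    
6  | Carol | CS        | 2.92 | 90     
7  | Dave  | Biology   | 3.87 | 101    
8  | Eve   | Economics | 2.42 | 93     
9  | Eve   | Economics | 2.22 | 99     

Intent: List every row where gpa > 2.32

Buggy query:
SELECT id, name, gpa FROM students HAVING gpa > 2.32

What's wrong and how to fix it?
Bug: This is a non-aggregate query (no GROUP BY, no aggregates), so in SQLite the HAVING clause is invalid here; a row-level condition belongs in WHERE

Fix: Replace HAVING with WHERE since the condition applies to individual rows

Corrected query:
SELECT id, name, gpa FROM students WHERE gpa > 2.32

Result:
id | name  | gpa 
---+-------+-----
2  | Iris  | 3.07
3  | Liam  | 2.83
4  | Alice | 3.24
5  | Alice | 3.8 
6  | Carol | 2.92
7  | Dave  | 3.87
8  | Eve   | 2.42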